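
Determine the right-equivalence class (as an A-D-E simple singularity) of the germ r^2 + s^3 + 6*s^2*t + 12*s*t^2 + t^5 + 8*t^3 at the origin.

E8

The Hessian of f at 0 has rank 1. Corank 2; j^3 = (s + 2*t)^3 is a perfect cube, so E-series; the 5-jet and mu = 8 give E_8.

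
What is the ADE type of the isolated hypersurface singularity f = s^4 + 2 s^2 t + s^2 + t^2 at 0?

A1

The Hessian of f at 0 is [[2, 0], [0, 2]] with rank 2, so corank 0. A Groebner basis of the Jacobian ideal J(f) in C{s,t} is {s, t}; counting standard monomials gives mu = 1. Corank 0: nondegenerate Morse point, so A_1.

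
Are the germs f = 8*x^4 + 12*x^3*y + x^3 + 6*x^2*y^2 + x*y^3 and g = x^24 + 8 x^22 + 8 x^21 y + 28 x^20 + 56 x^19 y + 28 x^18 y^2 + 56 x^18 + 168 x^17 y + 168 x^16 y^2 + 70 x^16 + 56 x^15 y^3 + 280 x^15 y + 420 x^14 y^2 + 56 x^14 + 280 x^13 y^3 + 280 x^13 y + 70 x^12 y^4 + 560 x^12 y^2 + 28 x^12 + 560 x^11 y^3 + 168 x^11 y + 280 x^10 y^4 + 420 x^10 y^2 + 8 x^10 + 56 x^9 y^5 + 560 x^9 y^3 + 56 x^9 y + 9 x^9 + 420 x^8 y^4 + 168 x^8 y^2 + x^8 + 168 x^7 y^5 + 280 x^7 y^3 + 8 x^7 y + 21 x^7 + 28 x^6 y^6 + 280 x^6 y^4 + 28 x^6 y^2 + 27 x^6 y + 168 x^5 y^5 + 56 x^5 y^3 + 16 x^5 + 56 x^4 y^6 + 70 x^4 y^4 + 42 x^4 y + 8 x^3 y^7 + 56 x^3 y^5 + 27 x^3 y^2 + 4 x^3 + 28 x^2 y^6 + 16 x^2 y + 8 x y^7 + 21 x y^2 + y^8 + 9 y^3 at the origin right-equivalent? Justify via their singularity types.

No.

The Hessian of f at 0 is [[0, 0], [0, 0]] with rank 0, so corank 2. A Groebner basis of the Jacobian ideal J(f) in C{x,y} is {3*x^2/4 + y^4 + y^3/4, x^3, x^2*y - x^2/4 - y^3/12, x^2 + x*y^2 + y^3/3}; counting standard monomials gives mu = 7. Corank 2; j^3 = x^3 is a perfect cube, so E-series; the 4-jet and mu = 7 give E_7. The Hessian of g at 0 is [[0, 0], [0, 0]] with rank 0, so corank 2. A Groebner basis of the Jacobian ideal J(g) in C{x,y} is {x^2*y^2 + 128*x^2*y/177147 - 8*x^2/27 + 128*x*y^2/59049 - 4*x*y/3 + 32*y^3/19683 - 4*y^2/3, -320*x^2*y/531441 + 32*x^2/81 + x*y^3 - 320*x*y^2/177147 + 40*x*y/27 - 80*y^3/59049 + 4*y^2/3, 256*x^2*y/531441 - 32*x^2/81 + 256*x*y^2/177147 - 112*x*y/81 + y^4 + 64*y^3/59049 - 32*y^2/27, x^3 + 9*x^2*y/2 + 27*x*y^2/4 + 27*y^3/8}; counting standard monomials gives mu = 9. Corank 2; j^3 = (x + y)*(2*x + 3*y)^2 has shape L^2 M (L != M), so D-series; mu = 9 gives D_9. f is E_7 but g is D_9, hence not right-equivalent.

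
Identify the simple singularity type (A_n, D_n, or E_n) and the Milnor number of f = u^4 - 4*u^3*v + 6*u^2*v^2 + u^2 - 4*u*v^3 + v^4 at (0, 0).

Type A3, Milnor number mu = 3.

The Hessian of f at 0 has rank 1. Corank 1: A-series; mu = 3 gives A_3.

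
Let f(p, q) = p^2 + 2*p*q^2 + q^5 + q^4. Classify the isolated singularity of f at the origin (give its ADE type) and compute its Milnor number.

Type A_{4}, Milnor number mu = 4.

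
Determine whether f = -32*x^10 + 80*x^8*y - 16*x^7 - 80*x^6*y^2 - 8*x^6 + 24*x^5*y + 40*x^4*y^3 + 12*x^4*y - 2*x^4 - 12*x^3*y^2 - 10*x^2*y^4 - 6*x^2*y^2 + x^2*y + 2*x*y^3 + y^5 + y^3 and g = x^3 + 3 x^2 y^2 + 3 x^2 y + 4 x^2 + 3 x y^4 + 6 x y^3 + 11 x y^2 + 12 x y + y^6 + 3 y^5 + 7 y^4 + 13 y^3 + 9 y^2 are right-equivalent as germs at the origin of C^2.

The Hessian of f at 0 is [[0, 0], [0, 0]] with rank 0, so corank 2. A Groebner basis of the Jacobian ideal J(f) in C{x,y} is {y^3, x^2 + 3*y^2, x*y}; counting standard monomials gives mu = 4. Corank 2; j^3 = y*(x^2 + y^2) splits into three distinct lines over C (the quadratic factor has nonzero discriminant), so D_4. The Hessian of g at 0 is [[8, 12], [12, 18]] with rank 1, so corank 1. A Groebner basis of the Jacobian ideal J(g) in C{x,y} is {y^2, x + 3*y/2}; counting standard monomials gives mu = 2. Corank 1: A-series; mu = 2 gives A_2. f is D_4 but g is A_2, hence not right-equivalent.

No.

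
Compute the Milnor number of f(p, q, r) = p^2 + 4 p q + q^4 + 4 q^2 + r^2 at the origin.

3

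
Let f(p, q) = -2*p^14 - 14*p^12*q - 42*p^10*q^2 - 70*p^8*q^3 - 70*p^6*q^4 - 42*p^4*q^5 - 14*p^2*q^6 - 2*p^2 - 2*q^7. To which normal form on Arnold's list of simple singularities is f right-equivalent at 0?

The Hessian of f at 0 is [[-4, 0], [0, 0]] with rank 1, so corank 1. A Groebner basis of the Jacobian ideal J(f) in C{p,q} is {q^6, p}; counting standard monomials gives mu = 6. Corank 1: A-series; mu = 6 gives A_6.

A_6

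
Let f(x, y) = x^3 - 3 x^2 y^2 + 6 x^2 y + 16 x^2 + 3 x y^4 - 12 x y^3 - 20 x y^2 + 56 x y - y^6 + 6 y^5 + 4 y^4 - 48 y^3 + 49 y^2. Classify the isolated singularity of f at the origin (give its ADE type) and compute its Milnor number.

The Hessian of f at 0 has rank 1. Corank 1: A-series; mu = 2 gives A_2.

Type A_{2}, Milnor number mu = 2.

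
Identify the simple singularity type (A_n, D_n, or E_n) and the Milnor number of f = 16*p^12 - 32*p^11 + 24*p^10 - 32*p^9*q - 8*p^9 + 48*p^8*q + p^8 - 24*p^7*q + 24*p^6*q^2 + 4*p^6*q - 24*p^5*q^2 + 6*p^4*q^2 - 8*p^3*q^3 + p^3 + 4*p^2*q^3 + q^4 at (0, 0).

Type E6, Milnor number mu = 6.

The Hessian of f at 0 has rank 0. Corank 2; j^3 = p^3 is a perfect cube, so E-series; the 4-jet and mu = 6 give E_6.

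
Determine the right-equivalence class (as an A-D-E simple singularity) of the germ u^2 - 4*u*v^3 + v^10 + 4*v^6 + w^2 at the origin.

A9

The Hessian of f at 0 has rank 2. Corank 1: A-series; mu = 9 gives A_9.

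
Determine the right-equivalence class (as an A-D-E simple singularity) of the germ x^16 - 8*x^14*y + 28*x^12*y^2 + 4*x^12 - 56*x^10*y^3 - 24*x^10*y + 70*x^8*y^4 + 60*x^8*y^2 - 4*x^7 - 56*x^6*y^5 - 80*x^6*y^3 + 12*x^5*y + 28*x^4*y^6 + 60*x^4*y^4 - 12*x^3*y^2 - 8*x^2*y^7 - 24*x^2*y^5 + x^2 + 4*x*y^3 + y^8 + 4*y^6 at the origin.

A7

The Hessian of f at 0 has rank 1. Corank 1: A-series; mu = 7 gives A_7.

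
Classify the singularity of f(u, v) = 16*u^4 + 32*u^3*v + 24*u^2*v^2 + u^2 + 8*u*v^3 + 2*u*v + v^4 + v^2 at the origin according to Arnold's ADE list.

A_{3}

The Hessian of f at 0 is [[2, 2], [2, 2]] with rank 1, so corank 1. A Groebner basis of the Jacobian ideal J(f) in C{u,v} is {v^3, u + v}; counting standard monomials gives mu = 3. Corank 1: A-series; mu = 3 gives A_3.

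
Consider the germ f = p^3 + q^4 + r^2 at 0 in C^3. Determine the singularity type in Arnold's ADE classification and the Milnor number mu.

Type E_6, Milnor number mu = 6.

The Hessian of f at 0 has rank 1. Corank 2; j^3 = p^3 is a perfect cube, so E-series; the 4-jet and mu = 6 give E_6.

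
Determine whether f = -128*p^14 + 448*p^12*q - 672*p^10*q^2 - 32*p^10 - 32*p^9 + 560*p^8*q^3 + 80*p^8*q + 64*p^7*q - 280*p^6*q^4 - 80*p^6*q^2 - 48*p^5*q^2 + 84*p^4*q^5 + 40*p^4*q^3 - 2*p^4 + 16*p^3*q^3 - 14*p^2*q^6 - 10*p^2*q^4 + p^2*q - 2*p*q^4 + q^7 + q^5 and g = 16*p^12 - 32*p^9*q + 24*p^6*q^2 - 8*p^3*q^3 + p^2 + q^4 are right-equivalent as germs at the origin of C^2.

No.

The Hessian of f at 0 has rank 0. Corank 2; j^3 = p^2*q has shape L^2 M (L != M), so D-series; mu = 6 gives D_6. The Hessian of g at 0 has rank 1. Corank 1: A-series; mu = 3 gives A_3. f is D_6 but g is A_3, hence not right-equivalent.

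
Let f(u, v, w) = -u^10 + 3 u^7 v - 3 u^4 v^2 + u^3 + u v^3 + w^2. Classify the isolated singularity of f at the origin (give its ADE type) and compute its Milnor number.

Type E7, Milnor number mu = 7.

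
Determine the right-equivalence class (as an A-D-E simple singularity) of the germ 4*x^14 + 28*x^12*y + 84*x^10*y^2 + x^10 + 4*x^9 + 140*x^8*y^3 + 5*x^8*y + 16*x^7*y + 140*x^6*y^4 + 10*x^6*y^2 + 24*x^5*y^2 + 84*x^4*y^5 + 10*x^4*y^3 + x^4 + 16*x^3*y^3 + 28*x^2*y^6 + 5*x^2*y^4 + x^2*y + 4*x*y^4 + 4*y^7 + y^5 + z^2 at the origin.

The Hessian of f at 0 has rank 1. Corank 2; j^3 = x^2*y has shape L^2 M (L != M), so D-series; mu = 6 gives D_6.

D_6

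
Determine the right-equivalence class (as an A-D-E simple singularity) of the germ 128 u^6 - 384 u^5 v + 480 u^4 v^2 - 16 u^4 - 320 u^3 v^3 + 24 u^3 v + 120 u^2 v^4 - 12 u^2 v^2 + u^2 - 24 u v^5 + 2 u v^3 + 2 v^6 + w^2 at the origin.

A5

The Hessian of f at 0 has rank 2. Corank 1: A-series; mu = 5 gives A_5.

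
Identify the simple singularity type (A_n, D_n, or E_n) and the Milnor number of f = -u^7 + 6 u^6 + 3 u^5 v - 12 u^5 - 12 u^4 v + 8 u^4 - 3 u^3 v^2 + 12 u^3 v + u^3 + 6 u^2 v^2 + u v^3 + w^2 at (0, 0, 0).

The Hessian of f at 0 has rank 1. Corank 2; j^3 = u^3 is a perfect cube, so E-series; the 4-jet and mu = 7 give E_7.

Type E_7, Milnor number mu = 7.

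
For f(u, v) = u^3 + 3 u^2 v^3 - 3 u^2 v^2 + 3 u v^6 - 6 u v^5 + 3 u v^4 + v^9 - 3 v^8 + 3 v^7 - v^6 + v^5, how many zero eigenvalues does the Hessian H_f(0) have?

2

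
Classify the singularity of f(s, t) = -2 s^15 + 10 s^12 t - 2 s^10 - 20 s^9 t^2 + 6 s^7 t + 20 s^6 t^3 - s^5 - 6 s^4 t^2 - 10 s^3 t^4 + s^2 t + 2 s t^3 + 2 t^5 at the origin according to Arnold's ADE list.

The Hessian of f at 0 is [[0, 0], [0, 0]] with rank 0, so corank 2. A Groebner basis of the Jacobian ideal J(f) in C{s,t} is {s^3, s^2*t, -s^2/4 + s*t^2, s*t + t^3}; counting standard monomials gives mu = 6. Corank 2; j^3 = s^2*t has shape L^2 M (L != M), so D-series; mu = 6 gives D_6.

D6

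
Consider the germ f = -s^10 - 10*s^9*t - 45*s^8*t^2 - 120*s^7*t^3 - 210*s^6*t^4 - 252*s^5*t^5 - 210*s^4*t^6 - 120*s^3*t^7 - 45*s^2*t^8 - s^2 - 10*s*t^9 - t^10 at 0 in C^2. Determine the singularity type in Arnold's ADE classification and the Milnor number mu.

The Hessian of f at 0 is [[-2, 0], [0, 0]] with rank 1, so corank 1. A Groebner basis of the Jacobian ideal J(f) in C{s,t} is {t^9, s}; counting standard monomials gives mu = 9. Corank 1: A-series; mu = 9 gives A_9.

Type A_9, Milnor number mu = 9.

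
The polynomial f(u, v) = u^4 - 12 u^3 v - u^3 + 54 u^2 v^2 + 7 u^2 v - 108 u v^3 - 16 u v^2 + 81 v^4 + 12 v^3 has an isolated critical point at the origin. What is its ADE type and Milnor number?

Type D_5, Milnor number mu = 5.

The Hessian of f at 0 is [[0, 0], [0, 0]] with rank 0, so corank 2. A Groebner basis of the Jacobian ideal J(f) in C{u,v} is {u*v^2 + u*v/2 - v^2, u*v/4 + v^3 - v^2/2, u^2 - 5*u*v + 6*v^2}; counting standard monomials gives mu = 5. Corank 2; j^3 = -(u - 3*v)*(u - 2*v)^2 has shape L^2 M (L != M), so D-series; mu = 5 gives D_5.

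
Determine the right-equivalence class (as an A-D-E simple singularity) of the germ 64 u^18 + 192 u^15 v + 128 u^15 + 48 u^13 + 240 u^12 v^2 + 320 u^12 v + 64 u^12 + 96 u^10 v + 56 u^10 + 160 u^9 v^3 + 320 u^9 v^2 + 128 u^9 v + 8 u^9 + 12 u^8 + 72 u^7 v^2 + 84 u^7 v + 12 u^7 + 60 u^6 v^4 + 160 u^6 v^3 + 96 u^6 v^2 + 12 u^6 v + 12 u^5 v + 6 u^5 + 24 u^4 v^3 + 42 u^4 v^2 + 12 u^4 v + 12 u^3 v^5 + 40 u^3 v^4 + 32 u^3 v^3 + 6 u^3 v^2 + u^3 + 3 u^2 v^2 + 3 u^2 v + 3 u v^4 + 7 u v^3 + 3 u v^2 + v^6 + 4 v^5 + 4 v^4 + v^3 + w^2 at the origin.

E_7

The Hessian of f at 0 has rank 1. Corank 2; j^3 = (u + v)^3 is a perfect cube, so E-series; the 4-jet and mu = 7 give E_7.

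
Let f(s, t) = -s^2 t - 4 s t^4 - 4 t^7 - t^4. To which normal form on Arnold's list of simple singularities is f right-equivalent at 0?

D_{5}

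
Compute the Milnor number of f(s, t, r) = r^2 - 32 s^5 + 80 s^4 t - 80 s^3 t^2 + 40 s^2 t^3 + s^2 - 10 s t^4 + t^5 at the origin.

4

The Hessian of f at 0 is [[2, 0, 0], [0, 0, 0], [0, 0, 2]] with rank 2, so corank 1. A Groebner basis of the Jacobian ideal J(f) in C{s,t,r} is {t^4, s, r}; counting standard monomials gives mu = 4. Corank 1: A-series; mu = 4 gives A_4.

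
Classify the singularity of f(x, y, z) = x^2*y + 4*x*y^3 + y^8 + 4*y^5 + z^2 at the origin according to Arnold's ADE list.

The Hessian of f at 0 is [[0, 0, 0], [0, 0, 0], [0, 0, 2]] with rank 1, so corank 2. A Groebner basis of the Jacobian ideal J(f) in C{x,y,z} is {x^4, x^3*y - x^2 - 2*x*y^2, x^3/2 + x^2*y^2, x*y/2 + y^3, z}; counting standard monomials gives mu = 9. Corank 2; j^3 = x^2*y has shape L^2 M (L != M), so D-series; mu = 9 gives D_9.

D9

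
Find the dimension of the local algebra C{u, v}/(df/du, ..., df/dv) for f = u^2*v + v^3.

4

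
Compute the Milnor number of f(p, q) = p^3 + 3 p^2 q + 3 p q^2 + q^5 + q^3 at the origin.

The Hessian of f at 0 has rank 0. Corank 2; j^3 = (p + q)^3 is a perfect cube, so E-series; the 5-jet and mu = 8 give E_8.

8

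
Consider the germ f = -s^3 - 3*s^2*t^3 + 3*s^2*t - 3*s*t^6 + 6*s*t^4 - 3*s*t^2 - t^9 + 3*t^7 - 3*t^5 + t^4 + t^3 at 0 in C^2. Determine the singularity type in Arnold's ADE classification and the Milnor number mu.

Type E_{6}, Milnor number mu = 6.

The Hessian of f at 0 is [[0, 0], [0, 0]] with rank 0, so corank 2. A Groebner basis of the Jacobian ideal J(f) in C{s,t} is {t^3, s^2 - 2*s*t + t^2}; counting standard monomials gives mu = 6. Corank 2; j^3 = -(s - t)^3 is a perfect cube, so E-series; the 4-jet and mu = 6 give E_6.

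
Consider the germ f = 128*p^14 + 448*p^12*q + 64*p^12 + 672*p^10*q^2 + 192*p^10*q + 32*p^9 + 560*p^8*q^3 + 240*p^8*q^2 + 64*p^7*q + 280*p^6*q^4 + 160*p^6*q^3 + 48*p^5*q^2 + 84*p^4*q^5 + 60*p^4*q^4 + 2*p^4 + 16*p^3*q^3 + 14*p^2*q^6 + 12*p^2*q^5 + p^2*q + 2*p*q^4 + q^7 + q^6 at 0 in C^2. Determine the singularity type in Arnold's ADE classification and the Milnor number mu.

The Hessian of f at 0 has rank 0. Corank 2; j^3 = p^2*q has shape L^2 M (L != M), so D-series; mu = 7 gives D_7.

Type D_{7}, Milnor number mu = 7.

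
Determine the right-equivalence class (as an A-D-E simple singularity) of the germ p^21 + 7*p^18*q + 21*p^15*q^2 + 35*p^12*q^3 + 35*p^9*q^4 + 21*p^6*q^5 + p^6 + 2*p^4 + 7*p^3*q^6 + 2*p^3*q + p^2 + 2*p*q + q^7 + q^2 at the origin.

A_6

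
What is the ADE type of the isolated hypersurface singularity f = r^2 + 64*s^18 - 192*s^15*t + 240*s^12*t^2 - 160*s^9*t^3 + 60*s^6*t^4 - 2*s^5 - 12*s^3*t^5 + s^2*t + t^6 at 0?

The Hessian of f at 0 has rank 1. Corank 2; j^3 = s^2*t has shape L^2 M (L != M), so D-series; mu = 7 gives D_7.

D7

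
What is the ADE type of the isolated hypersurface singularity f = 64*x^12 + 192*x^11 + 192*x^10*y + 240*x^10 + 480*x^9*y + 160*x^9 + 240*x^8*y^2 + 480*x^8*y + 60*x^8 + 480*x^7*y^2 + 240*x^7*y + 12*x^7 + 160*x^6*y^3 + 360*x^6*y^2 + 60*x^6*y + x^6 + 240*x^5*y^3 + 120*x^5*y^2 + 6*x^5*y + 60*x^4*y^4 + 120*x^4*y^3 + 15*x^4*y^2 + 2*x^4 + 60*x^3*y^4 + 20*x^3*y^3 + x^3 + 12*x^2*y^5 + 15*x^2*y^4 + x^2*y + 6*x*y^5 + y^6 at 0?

The Hessian of f at 0 is [[0, 0], [0, 0]] with rank 0, so corank 2. A Groebner basis of the Jacobian ideal J(f) in C{x,y} is {-x*y/6 + y^5, x*y^2, x^2 + x*y}; counting standard monomials gives mu = 7. Corank 2; j^3 = x^2*(x + y) has shape L^2 M (L != M), so D-series; mu = 7 gives D_7.

D_7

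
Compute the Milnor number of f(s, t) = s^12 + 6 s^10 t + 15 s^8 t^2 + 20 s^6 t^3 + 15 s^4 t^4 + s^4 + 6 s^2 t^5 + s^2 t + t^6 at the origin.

7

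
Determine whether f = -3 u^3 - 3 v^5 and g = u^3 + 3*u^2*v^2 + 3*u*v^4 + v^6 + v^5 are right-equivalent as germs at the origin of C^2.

Yes.

The Hessian of f at 0 has rank 0. Corank 2; j^3 = -3*u^3 is a perfect cube, so E-series; the 5-jet and mu = 8 give E_8. The Hessian of g at 0 has rank 0. Corank 2; j^3 = u^3 is a perfect cube, so E-series; the 5-jet and mu = 8 give E_8. Both have type E_8, hence right-equivalent.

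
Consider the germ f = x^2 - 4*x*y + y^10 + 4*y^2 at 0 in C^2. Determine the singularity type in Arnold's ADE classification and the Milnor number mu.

Type A9, Milnor number mu = 9.

The Hessian of f at 0 has rank 1. Corank 1: A-series; mu = 9 gives A_9.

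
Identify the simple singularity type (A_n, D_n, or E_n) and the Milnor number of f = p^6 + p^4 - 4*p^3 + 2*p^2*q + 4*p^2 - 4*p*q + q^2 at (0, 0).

Type A5, Milnor number mu = 5.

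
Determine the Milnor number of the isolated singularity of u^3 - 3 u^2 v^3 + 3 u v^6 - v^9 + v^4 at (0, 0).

6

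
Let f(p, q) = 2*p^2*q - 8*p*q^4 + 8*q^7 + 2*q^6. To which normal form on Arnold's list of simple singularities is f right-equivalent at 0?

The Hessian of f at 0 has rank 0. Corank 2; j^3 = 2*p^2*q has shape L^2 M (L != M), so D-series; mu = 7 gives D_7.

D_{7}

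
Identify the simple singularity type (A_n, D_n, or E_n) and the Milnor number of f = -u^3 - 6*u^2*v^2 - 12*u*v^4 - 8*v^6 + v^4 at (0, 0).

The Hessian of f at 0 has rank 0. Corank 2; j^3 = -u^3 is a perfect cube, so E-series; the 4-jet and mu = 6 give E_6.

Type E_{6}, Milnor number mu = 6.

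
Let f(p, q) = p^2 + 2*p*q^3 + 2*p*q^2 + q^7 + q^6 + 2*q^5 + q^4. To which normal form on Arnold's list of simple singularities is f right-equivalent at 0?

A6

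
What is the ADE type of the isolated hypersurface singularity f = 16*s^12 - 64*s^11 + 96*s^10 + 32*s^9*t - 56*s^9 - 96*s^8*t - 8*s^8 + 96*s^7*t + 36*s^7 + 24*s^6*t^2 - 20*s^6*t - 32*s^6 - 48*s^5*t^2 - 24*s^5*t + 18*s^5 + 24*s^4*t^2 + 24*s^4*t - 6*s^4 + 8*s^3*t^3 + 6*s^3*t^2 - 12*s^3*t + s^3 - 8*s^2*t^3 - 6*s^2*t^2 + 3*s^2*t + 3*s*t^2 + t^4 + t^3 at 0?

E_6

The Hessian of f at 0 is [[0, 0], [0, 0]] with rank 0, so corank 2. A Groebner basis of the Jacobian ideal J(f) in C{s,t} is {s^3 - 3*s^2/4 - 3*s*t/2 - 3*t^2/4, s^2*t + s^2/2 + s*t + t^2/2, -s^2/4 + s*t^2 - s*t/2 - t^2/4, t^3}; counting standard monomials gives mu = 6. Corank 2; j^3 = (s + t)^3 is a perfect cube, so E-series; the 4-jet and mu = 6 give E_6.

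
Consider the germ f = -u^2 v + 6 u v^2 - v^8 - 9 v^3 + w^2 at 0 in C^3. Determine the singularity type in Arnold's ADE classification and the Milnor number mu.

Type D9, Milnor number mu = 9.

The Hessian of f at 0 is [[0, 0, 0], [0, 0, 0], [0, 0, 2]] with rank 1, so corank 2. A Groebner basis of the Jacobian ideal J(f) in C{u,v,w} is {u^2/8 + v^7 - 9*v^2/8, u^3 - 27*v^3, u*v - 3*v^2, w}; counting standard monomials gives mu = 9. Corank 2; j^3 = -v*(u - 3*v)^2 has shape L^2 M (L != M), so D-series; mu = 9 gives D_9.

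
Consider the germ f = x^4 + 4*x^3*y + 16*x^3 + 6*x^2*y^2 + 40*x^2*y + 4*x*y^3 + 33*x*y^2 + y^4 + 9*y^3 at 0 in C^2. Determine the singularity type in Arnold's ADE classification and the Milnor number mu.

The Hessian of f at 0 is [[0, 0], [0, 0]] with rank 0, so corank 2. A Groebner basis of the Jacobian ideal J(f) in C{x,y} is {x*y^2 + 48*x*y + 36*y^2, -64*x*y + y^3 - 48*y^2, x^2 + 7*x*y/4 + 3*y^2/4}; counting standard monomials gives mu = 5. Corank 2; j^3 = (x + y)*(4*x + 3*y)^2 has shape L^2 M (L != M), so D-series; mu = 5 gives D_5.

Type D5, Milnor number mu = 5.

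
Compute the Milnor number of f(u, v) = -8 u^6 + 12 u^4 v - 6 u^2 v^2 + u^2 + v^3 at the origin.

2

The Hessian of f at 0 has rank 1. Corank 1: A-series; mu = 2 gives A_2.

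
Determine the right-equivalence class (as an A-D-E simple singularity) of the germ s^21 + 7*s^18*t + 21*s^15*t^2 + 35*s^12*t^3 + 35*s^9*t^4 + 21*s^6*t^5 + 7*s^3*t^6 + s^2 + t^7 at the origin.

A_{6}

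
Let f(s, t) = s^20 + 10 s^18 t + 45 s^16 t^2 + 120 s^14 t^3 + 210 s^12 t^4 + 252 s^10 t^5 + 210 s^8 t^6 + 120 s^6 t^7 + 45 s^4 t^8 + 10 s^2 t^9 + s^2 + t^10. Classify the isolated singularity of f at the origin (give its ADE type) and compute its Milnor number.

The Hessian of f at 0 has rank 1. Corank 1: A-series; mu = 9 gives A_9.

Type A_9, Milnor number mu = 9.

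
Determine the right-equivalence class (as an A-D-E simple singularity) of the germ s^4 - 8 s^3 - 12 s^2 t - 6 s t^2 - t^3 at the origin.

E_6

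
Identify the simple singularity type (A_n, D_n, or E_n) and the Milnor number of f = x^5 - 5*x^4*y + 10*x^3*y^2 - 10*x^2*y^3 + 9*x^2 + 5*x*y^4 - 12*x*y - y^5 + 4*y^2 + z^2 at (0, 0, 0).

Type A_4, Milnor number mu = 4.

The Hessian of f at 0 has rank 2. Corank 1: A-series; mu = 4 gives A_4.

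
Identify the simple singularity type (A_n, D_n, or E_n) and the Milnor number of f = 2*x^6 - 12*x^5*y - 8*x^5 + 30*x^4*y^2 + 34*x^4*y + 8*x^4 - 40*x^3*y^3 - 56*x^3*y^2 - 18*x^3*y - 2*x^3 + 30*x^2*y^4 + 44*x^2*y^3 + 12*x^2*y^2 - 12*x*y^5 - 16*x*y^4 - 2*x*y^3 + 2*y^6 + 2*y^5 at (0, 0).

Type E_{7}, Milnor number mu = 7.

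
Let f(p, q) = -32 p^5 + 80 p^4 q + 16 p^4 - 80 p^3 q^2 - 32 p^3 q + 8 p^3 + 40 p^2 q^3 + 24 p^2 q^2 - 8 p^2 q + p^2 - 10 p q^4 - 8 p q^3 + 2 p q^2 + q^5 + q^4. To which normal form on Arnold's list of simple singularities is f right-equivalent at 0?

A4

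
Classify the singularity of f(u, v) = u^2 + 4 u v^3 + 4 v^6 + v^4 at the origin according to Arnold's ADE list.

The Hessian of f at 0 has rank 1. Corank 1: A-series; mu = 3 gives A_3.

A_{3}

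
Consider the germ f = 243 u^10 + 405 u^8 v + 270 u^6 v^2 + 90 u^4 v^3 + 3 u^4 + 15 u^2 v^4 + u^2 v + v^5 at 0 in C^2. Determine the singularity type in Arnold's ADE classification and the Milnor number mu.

Type D_6, Milnor number mu = 6.

The Hessian of f at 0 has rank 0. Corank 2; j^3 = u^2*v has shape L^2 M (L != M), so D-series; mu = 6 gives D_6.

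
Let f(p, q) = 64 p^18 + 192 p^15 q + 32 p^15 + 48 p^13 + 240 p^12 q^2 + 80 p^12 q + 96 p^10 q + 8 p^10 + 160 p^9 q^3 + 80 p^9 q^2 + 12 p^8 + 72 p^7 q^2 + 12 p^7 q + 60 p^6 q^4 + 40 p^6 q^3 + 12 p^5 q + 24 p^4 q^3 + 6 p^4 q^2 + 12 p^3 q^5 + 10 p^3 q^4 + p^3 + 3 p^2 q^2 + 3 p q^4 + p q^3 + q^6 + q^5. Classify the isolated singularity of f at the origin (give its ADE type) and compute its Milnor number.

Type E7, Milnor number mu = 7.

The Hessian of f at 0 has rank 0. Corank 2; j^3 = p^3 is a perfect cube, so E-series; the 4-jet and mu = 7 give E_7.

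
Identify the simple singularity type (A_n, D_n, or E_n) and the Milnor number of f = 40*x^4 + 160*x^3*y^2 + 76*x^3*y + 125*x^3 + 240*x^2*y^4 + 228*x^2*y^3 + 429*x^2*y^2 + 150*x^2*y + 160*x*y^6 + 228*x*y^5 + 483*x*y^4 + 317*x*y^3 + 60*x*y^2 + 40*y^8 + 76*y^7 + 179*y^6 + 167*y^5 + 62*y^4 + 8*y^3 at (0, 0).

The Hessian of f at 0 has rank 0. Corank 2; j^3 = (5*x + 2*y)^3 is a perfect cube, so E-series; the 4-jet and mu = 7 give E_7.

Type E7, Milnor number mu = 7.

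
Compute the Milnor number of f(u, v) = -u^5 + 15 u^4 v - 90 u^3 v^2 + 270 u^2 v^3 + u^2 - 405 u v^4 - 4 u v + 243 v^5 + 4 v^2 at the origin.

The Hessian of f at 0 has rank 1. Corank 1: A-series; mu = 4 gives A_4.

4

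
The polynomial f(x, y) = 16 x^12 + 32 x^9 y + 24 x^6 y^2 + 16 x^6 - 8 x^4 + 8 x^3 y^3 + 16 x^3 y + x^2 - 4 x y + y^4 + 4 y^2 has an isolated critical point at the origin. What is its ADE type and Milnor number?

Type A_{3}, Milnor number mu = 3.

The Hessian of f at 0 is [[2, -4], [-4, 8]] with rank 1, so corank 1. A Groebner basis of the Jacobian ideal J(f) in C{x,y} is {y^3, x - 2*y}; counting standard monomials gives mu = 3. Corank 1: A-series; mu = 3 gives A_3.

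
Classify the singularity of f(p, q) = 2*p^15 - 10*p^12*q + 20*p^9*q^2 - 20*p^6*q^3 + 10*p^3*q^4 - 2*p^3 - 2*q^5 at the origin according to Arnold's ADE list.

The Hessian of f at 0 has rank 0. Corank 2; j^3 = -2*p^3 is a perfect cube, so E-series; the 5-jet and mu = 8 give E_8.

E8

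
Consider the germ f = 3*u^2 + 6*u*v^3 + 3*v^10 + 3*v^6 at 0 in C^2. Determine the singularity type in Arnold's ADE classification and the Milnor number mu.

Type A_{9}, Milnor number mu = 9.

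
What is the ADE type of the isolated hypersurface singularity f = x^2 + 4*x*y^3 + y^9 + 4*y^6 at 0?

A_{8}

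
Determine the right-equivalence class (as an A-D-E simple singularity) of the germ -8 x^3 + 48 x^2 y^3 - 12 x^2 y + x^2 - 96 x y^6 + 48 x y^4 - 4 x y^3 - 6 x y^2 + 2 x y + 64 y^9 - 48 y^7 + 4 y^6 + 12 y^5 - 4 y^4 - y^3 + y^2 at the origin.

A2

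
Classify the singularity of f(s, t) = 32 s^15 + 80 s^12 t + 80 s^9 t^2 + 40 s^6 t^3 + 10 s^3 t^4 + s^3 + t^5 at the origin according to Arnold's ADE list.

The Hessian of f at 0 has rank 0. Corank 2; j^3 = s^3 is a perfect cube, so E-series; the 5-jet and mu = 8 give E_8.

E8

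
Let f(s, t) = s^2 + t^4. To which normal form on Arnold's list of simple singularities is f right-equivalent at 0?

The Hessian of f at 0 has rank 1. Corank 1: A-series; mu = 3 gives A_3.

A_{3}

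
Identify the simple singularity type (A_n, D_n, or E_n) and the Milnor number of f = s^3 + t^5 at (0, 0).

The Hessian of f at 0 is [[0, 0], [0, 0]] with rank 0, so corank 2. A Groebner basis of the Jacobian ideal J(f) in C{s,t} is {t^4, s^2}; counting standard monomials gives mu = 8. Corank 2; j^3 = s^3 is a perfect cube, so E-series; the 5-jet and mu = 8 give E_8.

Type E_8, Milnor number mu = 8.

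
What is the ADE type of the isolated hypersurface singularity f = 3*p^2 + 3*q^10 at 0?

A_9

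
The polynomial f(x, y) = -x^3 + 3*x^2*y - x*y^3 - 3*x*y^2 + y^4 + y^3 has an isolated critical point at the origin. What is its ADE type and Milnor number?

Type E7, Milnor number mu = 7.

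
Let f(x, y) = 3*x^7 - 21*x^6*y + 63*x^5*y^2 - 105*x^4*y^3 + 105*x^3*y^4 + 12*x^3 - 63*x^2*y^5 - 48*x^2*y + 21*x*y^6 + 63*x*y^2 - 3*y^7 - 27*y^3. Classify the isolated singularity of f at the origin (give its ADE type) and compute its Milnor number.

The Hessian of f at 0 is [[0, 0], [0, 0]] with rank 0, so corank 2. A Groebner basis of the Jacobian ideal J(f) in C{x,y} is {-128*x*y/7 + y^6 + 192*y^2/7, x*y^2 - 3*y^3/2, x^2 - 5*x*y/2 + 3*y^2/2}; counting standard monomials gives mu = 8. Corank 2; j^3 = 3*(x - y)*(2*x - 3*y)^2 has shape L^2 M (L != M), so D-series; mu = 8 gives D_8.

Type D8, Milnor number mu = 8.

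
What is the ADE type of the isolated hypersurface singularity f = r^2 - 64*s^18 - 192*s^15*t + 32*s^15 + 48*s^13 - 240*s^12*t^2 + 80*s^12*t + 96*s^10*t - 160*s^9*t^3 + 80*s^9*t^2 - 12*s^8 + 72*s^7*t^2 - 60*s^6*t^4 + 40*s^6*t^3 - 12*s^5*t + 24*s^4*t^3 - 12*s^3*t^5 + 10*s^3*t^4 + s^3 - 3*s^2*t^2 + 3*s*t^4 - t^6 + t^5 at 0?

E_8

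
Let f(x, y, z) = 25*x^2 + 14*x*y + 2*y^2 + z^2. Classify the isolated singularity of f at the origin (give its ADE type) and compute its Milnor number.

Type A_{1}, Milnor number mu = 1.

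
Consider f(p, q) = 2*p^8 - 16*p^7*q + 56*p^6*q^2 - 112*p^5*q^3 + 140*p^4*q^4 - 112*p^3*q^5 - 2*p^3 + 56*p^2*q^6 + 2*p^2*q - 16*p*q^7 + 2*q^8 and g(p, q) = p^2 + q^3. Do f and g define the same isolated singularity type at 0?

The Hessian of f at 0 has rank 0. Corank 2; j^3 = -2*p^2*(p - q) has shape L^2 M (L != M), so D-series; mu = 9 gives D_9. The Hessian of g at 0 has rank 1. Corank 1: A-series; mu = 2 gives A_2. f is D_9 but g is A_2, hence not right-equivalent.

No.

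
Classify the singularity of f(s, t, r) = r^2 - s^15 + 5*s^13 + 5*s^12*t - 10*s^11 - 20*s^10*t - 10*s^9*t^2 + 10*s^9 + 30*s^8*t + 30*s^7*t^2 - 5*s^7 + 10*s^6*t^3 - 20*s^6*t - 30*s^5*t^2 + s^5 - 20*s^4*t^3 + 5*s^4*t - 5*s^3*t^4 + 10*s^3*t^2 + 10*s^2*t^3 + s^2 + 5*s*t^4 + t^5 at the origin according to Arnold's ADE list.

A4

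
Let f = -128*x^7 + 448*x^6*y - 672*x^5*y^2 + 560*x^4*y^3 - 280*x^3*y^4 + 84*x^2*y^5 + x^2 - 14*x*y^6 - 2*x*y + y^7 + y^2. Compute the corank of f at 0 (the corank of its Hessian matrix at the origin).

The Hessian at 0 is [[2, -2], [-2, 2]] of rank 1; hence corank 1.

1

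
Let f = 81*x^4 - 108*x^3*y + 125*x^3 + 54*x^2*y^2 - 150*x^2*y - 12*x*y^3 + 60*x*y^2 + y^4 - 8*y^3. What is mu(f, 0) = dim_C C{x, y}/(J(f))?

The Hessian of f at 0 is [[0, 0], [0, 0]] with rank 0, so corank 2. A Groebner basis of the Jacobian ideal J(f) in C{x,y} is {y^4, x*y^2 - 17*y^3/45, x^2 - 4*x*y/5 + 4*y^2/25}; counting standard monomials gives mu = 6. Corank 2; j^3 = (5*x - 2*y)^3 is a perfect cube, so E-series; the 4-jet and mu = 6 give E_6.

6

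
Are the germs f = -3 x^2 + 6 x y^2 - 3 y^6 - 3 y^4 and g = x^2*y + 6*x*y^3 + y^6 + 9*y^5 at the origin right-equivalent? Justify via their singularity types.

No.

The Hessian of f at 0 has rank 1. Corank 1: A-series; mu = 5 gives A_5. The Hessian of g at 0 has rank 0. Corank 2; j^3 = x^2*y has shape L^2 M (L != M), so D-series; mu = 7 gives D_7. f is A_5 but g is D_7, hence not right-equivalent.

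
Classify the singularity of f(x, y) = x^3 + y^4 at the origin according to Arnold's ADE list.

The Hessian of f at 0 has rank 0. Corank 2; j^3 = x^3 is a perfect cube, so E-series; the 4-jet and mu = 6 give E_6.

E6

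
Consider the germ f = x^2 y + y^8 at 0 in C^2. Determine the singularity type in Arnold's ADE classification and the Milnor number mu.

Type D_9, Milnor number mu = 9.

The Hessian of f at 0 has rank 0. Corank 2; j^3 = x^2*y has shape L^2 M (L != M), so D-series; mu = 9 gives D_9.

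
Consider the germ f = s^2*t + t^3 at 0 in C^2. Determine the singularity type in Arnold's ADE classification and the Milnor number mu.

The Hessian of f at 0 has rank 0. Corank 2; j^3 = t*(s^2 + t^2) splits into three distinct lines over C (the quadratic factor has nonzero discriminant), so D_4.

Type D_4, Milnor number mu = 4.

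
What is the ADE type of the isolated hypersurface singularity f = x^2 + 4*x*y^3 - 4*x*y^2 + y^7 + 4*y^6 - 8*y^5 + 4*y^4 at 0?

A_{6}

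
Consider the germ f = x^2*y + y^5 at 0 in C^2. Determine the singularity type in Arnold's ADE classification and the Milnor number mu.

Type D_{6}, Milnor number mu = 6.

The Hessian of f at 0 is [[0, 0], [0, 0]] with rank 0, so corank 2. A Groebner basis of the Jacobian ideal J(f) in C{x,y} is {x^2/5 + y^4, x^3, x*y}; counting standard monomials gives mu = 6. Corank 2; j^3 = x^2*y has shape L^2 M (L != M), so D-series; mu = 6 gives D_6.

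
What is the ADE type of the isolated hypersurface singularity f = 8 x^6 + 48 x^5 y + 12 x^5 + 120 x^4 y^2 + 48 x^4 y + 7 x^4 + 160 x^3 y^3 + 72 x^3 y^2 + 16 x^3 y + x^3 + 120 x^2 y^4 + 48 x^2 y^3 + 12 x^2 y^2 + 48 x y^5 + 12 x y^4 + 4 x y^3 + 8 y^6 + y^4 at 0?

E_6

The Hessian of f at 0 has rank 0. Corank 2; j^3 = x^3 is a perfect cube, so E-series; the 4-jet and mu = 6 give E_6.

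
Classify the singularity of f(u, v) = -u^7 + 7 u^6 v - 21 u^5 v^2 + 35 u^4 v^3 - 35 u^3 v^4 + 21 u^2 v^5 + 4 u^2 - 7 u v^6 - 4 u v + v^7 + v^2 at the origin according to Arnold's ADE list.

The Hessian of f at 0 has rank 1. Corank 1: A-series; mu = 6 gives A_6.

A_6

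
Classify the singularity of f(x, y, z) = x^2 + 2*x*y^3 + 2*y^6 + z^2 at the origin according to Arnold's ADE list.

A5

The Hessian of f at 0 has rank 2. Corank 1: A-series; mu = 5 gives A_5.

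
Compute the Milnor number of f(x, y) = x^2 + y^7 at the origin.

6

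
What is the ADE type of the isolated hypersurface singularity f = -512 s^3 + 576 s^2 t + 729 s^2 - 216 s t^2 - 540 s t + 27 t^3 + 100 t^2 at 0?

The Hessian of f at 0 is [[1458, -540], [-540, 200]] with rank 1, so corank 1. A Groebner basis of the Jacobian ideal J(f) in C{s,t} is {t^2, s - 10*t/27}; counting standard monomials gives mu = 2. Corank 1: A-series; mu = 2 gives A_2.

A_2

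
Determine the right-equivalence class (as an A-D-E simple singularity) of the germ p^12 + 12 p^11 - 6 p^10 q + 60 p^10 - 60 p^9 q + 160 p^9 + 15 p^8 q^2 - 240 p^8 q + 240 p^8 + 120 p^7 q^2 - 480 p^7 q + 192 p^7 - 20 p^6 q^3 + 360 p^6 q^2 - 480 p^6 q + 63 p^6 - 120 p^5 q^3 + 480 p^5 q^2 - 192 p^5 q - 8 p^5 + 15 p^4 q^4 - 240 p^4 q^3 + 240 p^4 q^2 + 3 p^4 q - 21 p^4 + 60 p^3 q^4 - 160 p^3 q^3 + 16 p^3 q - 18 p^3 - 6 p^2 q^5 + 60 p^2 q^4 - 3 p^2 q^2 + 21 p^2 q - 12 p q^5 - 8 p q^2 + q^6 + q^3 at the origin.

D_7

The Hessian of f at 0 has rank 0. Corank 2; j^3 = -(2*p - q)*(3*p - q)^2 has shape L^2 M (L != M), so D-series; mu = 7 gives D_7.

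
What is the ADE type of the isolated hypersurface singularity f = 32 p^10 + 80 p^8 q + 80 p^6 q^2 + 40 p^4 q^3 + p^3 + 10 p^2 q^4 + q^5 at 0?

E_8

The Hessian of f at 0 has rank 0. Corank 2; j^3 = p^3 is a perfect cube, so E-series; the 5-jet and mu = 8 give E_8.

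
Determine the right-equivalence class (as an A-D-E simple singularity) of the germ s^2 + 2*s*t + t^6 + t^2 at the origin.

A5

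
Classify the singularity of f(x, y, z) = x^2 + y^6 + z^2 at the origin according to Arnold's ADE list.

A_5

The Hessian of f at 0 is [[2, 0, 0], [0, 0, 0], [0, 0, 2]] with rank 2, so corank 1. A Groebner basis of the Jacobian ideal J(f) in C{x,y,z} is {y^5, x, z}; counting standard monomials gives mu = 5. Corank 1: A-series; mu = 5 gives A_5.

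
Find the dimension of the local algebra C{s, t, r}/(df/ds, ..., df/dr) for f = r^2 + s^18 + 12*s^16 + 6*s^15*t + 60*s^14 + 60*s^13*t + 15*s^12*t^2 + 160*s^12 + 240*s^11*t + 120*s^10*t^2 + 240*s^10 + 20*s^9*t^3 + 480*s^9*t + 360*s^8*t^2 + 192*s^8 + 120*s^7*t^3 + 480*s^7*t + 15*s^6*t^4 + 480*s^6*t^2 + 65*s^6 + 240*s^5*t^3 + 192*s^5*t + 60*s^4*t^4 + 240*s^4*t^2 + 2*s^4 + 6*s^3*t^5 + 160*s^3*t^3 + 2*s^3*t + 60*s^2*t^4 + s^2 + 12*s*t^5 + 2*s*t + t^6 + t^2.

5

The Hessian of f at 0 is [[2, 2, 0], [2, 2, 0], [0, 0, 2]] with rank 2, so corank 1. A Groebner basis of the Jacobian ideal J(f) in C{s,t,r} is {s*t^2 + s + t, -s + t^3 - t, s^2 + 2*s*t + t^2, r}; counting standard monomials gives mu = 5. Corank 1: A-series; mu = 5 gives A_5.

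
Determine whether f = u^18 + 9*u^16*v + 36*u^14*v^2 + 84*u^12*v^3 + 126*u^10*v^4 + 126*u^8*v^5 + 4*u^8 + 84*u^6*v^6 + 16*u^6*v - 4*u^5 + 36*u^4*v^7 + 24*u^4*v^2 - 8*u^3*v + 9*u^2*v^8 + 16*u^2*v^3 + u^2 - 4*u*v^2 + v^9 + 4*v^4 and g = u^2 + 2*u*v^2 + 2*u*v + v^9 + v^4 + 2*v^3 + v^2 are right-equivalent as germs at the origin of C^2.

The Hessian of f at 0 is [[2, 0], [0, 0]] with rank 1, so corank 1. A Groebner basis of the Jacobian ideal J(f) in C{u,v} is {u*v^3 - u/8 + v^2/4, u^2/4 - u*v^2 + v^4, u^3 - u*v/2 + v^3, u^2*v - u/4 + v^2/2}; counting standard monomials gives mu = 8. Corank 1: A-series; mu = 8 gives A_8. The Hessian of g at 0 is [[2, 2], [2, 2]] with rank 1, so corank 1. A Groebner basis of the Jacobian ideal J(g) in C{u,v} is {u^4 + 4*u^3*v - 6*u^3 - 10*u^2*v + 5*u^2 + 6*u*v - u - v, u + v^2 + v}; counting standard monomials gives mu = 8. Corank 1: A-series; mu = 8 gives A_8. Both have type A_8, hence right-equivalent.

Yes.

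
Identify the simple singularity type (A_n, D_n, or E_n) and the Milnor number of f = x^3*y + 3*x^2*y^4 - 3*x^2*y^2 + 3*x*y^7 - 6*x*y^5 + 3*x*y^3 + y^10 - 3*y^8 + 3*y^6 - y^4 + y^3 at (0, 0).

Type E_7, Milnor number mu = 7.

The Hessian of f at 0 has rank 0. Corank 2; j^3 = y^3 is a perfect cube, so E-series; the 4-jet and mu = 7 give E_7.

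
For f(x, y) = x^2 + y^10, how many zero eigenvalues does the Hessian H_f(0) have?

1

Hessian at 0 has rank 1.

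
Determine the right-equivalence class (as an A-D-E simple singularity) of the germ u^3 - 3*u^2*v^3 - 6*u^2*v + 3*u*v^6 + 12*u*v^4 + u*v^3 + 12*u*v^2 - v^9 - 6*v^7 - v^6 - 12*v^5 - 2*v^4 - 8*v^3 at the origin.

The Hessian of f at 0 has rank 0. Corank 2; j^3 = (u - 2*v)^3 is a perfect cube, so E-series; the 4-jet and mu = 7 give E_7.

E_{7}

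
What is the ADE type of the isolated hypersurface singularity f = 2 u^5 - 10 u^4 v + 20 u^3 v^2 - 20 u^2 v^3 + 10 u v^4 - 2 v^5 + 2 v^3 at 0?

The Hessian of f at 0 has rank 0. Corank 2; j^3 = 2*v^3 is a perfect cube, so E-series; the 5-jet and mu = 8 give E_8.

E_{8}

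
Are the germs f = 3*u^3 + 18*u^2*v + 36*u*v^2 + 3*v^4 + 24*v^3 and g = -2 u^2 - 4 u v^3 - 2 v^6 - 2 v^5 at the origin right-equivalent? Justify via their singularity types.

The Hessian of f at 0 is [[0, 0], [0, 0]] with rank 0, so corank 2. A Groebner basis of the Jacobian ideal J(f) in C{u,v} is {v^3, u^2 + 4*u*v + 4*v^2}; counting standard monomials gives mu = 6. Corank 2; j^3 = 3*(u + 2*v)^3 is a perfect cube, so E-series; the 4-jet and mu = 6 give E_6. The Hessian of g at 0 is [[-4, 0], [0, 0]] with rank 1, so corank 1. A Groebner basis of the Jacobian ideal J(g) in C{u,v} is {u + v^3, u^2, u*v}; counting standard monomials gives mu = 4. Corank 1: A-series; mu = 4 gives A_4. f is E_6 but g is A_4, hence not right-equivalent.

No.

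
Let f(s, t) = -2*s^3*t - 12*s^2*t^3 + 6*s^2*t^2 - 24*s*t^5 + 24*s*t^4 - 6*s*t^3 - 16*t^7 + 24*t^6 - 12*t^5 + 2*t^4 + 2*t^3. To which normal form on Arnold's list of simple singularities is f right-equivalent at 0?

The Hessian of f at 0 has rank 0. Corank 2; j^3 = 2*t^3 is a perfect cube, so E-series; the 4-jet and mu = 7 give E_7.

E7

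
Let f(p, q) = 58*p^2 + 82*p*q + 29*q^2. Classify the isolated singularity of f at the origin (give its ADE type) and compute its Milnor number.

The Hessian of f at 0 has rank 2. Corank 0: nondegenerate Morse point, so A_1.

Type A1, Milnor number mu = 1.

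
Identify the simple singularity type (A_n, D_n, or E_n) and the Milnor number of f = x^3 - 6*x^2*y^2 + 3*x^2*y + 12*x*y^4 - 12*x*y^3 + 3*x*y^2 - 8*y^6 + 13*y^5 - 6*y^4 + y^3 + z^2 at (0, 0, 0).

Type E_8, Milnor number mu = 8.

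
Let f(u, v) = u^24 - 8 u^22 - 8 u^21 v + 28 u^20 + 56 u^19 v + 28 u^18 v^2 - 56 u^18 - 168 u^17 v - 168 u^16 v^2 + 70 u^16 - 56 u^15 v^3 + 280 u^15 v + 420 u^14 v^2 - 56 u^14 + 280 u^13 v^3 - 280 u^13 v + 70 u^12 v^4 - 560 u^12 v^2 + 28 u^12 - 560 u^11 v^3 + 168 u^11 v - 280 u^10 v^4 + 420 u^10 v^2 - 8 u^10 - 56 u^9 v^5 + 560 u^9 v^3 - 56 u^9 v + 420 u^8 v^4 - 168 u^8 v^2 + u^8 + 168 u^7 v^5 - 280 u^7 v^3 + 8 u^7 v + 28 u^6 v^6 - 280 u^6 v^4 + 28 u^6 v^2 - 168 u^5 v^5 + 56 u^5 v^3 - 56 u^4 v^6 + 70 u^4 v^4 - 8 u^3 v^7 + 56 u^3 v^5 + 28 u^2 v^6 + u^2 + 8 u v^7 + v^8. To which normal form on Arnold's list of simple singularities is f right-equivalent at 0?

A_7

The Hessian of f at 0 is [[2, 0], [0, 0]] with rank 1, so corank 1. A Groebner basis of the Jacobian ideal J(f) in C{u,v} is {v^7, u}; counting standard monomials gives mu = 7. Corank 1: A-series; mu = 7 gives A_7.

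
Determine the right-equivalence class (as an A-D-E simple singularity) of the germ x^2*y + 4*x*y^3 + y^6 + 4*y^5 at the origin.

D_{7}

The Hessian of f at 0 is [[0, 0], [0, 0]] with rank 0, so corank 2. A Groebner basis of the Jacobian ideal J(f) in C{x,y} is {x^3, x^2*y + 2*x^2/3 + 4*x*y^2/3, x*y/2 + y^3}; counting standard monomials gives mu = 7. Corank 2; j^3 = x^2*y has shape L^2 M (L != M), so D-series; mu = 7 gives D_7.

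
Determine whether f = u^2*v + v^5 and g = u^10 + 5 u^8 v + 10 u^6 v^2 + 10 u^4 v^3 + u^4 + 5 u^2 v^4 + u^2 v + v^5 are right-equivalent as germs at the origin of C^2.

Yes.

The Hessian of f at 0 has rank 0. Corank 2; j^3 = u^2*v has shape L^2 M (L != M), so D-series; mu = 6 gives D_6. The Hessian of g at 0 has rank 0. Corank 2; j^3 = u^2*v has shape L^2 M (L != M), so D-series; mu = 6 gives D_6. Both have type D_6, hence right-equivalent.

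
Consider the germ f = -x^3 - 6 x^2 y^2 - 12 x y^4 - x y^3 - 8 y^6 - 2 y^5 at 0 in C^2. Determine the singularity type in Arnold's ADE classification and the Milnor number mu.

The Hessian of f at 0 has rank 0. Corank 2; j^3 = -x^3 is a perfect cube, so E-series; the 4-jet and mu = 7 give E_7.

Type E_7, Milnor number mu = 7.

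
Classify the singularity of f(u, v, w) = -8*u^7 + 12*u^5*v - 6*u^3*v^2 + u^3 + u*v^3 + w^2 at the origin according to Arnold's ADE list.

The Hessian of f at 0 has rank 1. Corank 2; j^3 = u^3 is a perfect cube, so E-series; the 4-jet and mu = 7 give E_7.

E7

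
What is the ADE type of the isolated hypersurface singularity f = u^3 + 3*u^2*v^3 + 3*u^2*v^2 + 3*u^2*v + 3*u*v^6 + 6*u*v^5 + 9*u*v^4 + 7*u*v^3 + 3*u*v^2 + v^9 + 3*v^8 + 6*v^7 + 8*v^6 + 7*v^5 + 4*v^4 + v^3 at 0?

The Hessian of f at 0 has rank 0. Corank 2; j^3 = (u + v)^3 is a perfect cube, so E-series; the 4-jet and mu = 7 give E_7.

E7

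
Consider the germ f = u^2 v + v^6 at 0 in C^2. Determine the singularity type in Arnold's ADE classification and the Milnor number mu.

The Hessian of f at 0 has rank 0. Corank 2; j^3 = u^2*v has shape L^2 M (L != M), so D-series; mu = 7 gives D_7.

Type D7, Milnor number mu = 7.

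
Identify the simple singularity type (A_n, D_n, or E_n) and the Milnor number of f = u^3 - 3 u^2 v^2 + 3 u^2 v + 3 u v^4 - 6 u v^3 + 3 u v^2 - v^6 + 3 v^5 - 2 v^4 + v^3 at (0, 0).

The Hessian of f at 0 has rank 0. Corank 2; j^3 = (u + v)^3 is a perfect cube, so E-series; the 4-jet and mu = 6 give E_6.

Type E_6, Milnor number mu = 6.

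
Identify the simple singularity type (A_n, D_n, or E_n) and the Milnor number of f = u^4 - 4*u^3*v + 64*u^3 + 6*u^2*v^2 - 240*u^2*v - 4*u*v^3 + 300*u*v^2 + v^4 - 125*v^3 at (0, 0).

Type E_6, Milnor number mu = 6.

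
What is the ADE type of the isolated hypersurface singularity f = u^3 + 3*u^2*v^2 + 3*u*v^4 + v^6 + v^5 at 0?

E_{8}

The Hessian of f at 0 has rank 0. Corank 2; j^3 = u^3 is a perfect cube, so E-series; the 5-jet and mu = 8 give E_8.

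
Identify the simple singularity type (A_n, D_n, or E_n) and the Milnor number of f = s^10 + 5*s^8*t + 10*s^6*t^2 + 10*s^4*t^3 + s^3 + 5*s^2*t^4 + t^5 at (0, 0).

Type E_8, Milnor number mu = 8.

The Hessian of f at 0 has rank 0. Corank 2; j^3 = s^3 is a perfect cube, so E-series; the 5-jet and mu = 8 give E_8.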